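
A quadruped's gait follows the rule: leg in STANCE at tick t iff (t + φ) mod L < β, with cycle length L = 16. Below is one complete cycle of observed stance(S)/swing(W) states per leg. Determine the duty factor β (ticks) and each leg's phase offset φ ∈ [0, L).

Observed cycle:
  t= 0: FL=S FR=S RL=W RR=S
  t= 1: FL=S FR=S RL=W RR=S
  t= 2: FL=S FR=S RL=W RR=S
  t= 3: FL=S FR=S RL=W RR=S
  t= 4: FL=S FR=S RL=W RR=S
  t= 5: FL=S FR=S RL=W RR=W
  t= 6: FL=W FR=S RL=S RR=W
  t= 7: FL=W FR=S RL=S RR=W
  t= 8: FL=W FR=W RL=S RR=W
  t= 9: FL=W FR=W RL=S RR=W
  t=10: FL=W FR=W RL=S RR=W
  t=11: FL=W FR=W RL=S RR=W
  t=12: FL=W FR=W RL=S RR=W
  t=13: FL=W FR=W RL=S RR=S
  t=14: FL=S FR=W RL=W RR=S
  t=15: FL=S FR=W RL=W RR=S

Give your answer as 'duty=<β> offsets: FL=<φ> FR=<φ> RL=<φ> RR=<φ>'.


duty=8 offsets: FL=2 FR=0 RL=10 RR=3

duty β = stance ticks per leg = 8
FL: stance ticks = 8; W→S at t=14 → φ=2
FR: stance ticks = 8; W→S at t=0 → φ=0
RL: stance ticks = 8; W→S at t=6 → φ=10
RR: stance ticks = 8; W→S at t=13 → φ=3


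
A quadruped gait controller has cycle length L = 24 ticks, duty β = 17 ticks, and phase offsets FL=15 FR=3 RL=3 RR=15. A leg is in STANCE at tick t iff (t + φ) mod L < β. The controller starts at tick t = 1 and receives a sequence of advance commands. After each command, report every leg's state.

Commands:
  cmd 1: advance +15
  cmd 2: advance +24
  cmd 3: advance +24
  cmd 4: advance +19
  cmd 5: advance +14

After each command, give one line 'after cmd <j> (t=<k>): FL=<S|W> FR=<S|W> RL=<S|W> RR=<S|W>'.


after cmd 1 (t=16): FL=S FR=W RL=W RR=S
after cmd 2 (t=40): FL=S FR=W RL=W RR=S
after cmd 3 (t=64): FL=S FR=W RL=W RR=S
after cmd 4 (t=83): FL=S FR=S RL=S RR=S
after cmd 5 (t=97): FL=S FR=S RL=S RR=S

start t=1: FL=S FR=S RL=S RR=S
cmd 1: advance +15 → t=16, phase=(7,19,19,7) → FL=S FR=W RL=W RR=S
cmd 2: advance +24 → t=40, phase=(7,19,19,7) → FL=S FR=W RL=W RR=S
cmd 3: advance +24 → t=64, phase=(7,19,19,7) → FL=S FR=W RL=W RR=S
cmd 4: advance +19 → t=83, phase=(2,14,14,2) → FL=S FR=S RL=S RR=S
cmd 5: advance +14 → t=97, phase=(16,4,4,16) → FL=S FR=S RL=S RR=S


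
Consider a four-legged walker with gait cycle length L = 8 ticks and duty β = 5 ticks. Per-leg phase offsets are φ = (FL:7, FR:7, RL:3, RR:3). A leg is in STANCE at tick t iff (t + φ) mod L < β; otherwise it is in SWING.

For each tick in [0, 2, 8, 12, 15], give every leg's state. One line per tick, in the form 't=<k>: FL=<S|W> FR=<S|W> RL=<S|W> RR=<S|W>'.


t=0: phase=(7,7,3,3) vs β=5 → FL=W FR=W RL=S RR=S
t=2: phase=(1,1,5,5) vs β=5 → FL=S FR=S RL=W RR=W
t=8: phase=(7,7,3,3) vs β=5 → FL=W FR=W RL=S RR=S
t=12: phase=(3,3,7,7) vs β=5 → FL=S FR=S RL=W RR=W
t=15: phase=(6,6,2,2) vs β=5 → FL=W FR=W RL=S RR=S

t=0: FL=W FR=W RL=S RR=S
t=2: FL=S FR=S RL=W RR=W
t=8: FL=W FR=W RL=S RR=S
t=12: FL=S FR=S RL=W RR=W
t=15: FL=W FR=W RL=S RR=S


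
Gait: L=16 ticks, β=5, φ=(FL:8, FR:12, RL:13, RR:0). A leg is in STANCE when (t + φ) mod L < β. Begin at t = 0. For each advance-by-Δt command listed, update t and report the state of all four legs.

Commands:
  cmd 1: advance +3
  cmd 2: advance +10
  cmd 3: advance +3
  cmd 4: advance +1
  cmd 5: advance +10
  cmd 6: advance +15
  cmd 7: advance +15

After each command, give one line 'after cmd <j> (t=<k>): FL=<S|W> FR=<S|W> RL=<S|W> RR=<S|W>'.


start t=0: FL=W FR=W RL=W RR=S
cmd 1: advance +3 → t=3, phase=(11,15,0,3) → FL=W FR=W RL=S RR=S
cmd 2: advance +10 → t=13, phase=(5,9,10,13) → FL=W FR=W RL=W RR=W
cmd 3: advance +3 → t=16, phase=(8,12,13,0) → FL=W FR=W RL=W RR=S
cmd 4: advance +1 → t=17, phase=(9,13,14,1) → FL=W FR=W RL=W RR=S
cmd 5: advance +10 → t=27, phase=(3,7,8,11) → FL=S FR=W RL=W RR=W
cmd 6: advance +15 → t=42, phase=(2,6,7,10) → FL=S FR=W RL=W RR=W
cmd 7: advance +15 → t=57, phase=(1,5,6,9) → FL=S FR=W RL=W RR=W

after cmd 1 (t=3): FL=W FR=W RL=S RR=S
after cmd 2 (t=13): FL=W FR=W RL=W RR=W
after cmd 3 (t=16): FL=W FR=W RL=W RR=S
after cmd 4 (t=17): FL=W FR=W RL=W RR=S
after cmd 5 (t=27): FL=S FR=W RL=W RR=W
after cmd 6 (t=42): FL=S FR=W RL=W RR=W
after cmd 7 (t=57): FL=S FR=W RL=W RR=W


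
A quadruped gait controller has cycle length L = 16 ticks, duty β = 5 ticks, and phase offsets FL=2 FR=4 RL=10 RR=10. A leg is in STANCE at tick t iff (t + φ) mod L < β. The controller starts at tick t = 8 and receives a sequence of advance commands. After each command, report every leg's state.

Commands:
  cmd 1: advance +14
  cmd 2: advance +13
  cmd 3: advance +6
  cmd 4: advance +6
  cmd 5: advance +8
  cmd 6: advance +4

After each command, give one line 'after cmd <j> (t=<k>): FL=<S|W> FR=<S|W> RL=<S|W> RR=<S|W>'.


start t=8: FL=W FR=W RL=S RR=S
cmd 1: advance +14 → t=22, phase=(8,10,0,0) → FL=W FR=W RL=S RR=S
cmd 2: advance +13 → t=35, phase=(5,7,13,13) → FL=W FR=W RL=W RR=W
cmd 3: advance +6 → t=41, phase=(11,13,3,3) → FL=W FR=W RL=S RR=S
cmd 4: advance +6 → t=47, phase=(1,3,9,9) → FL=S FR=S RL=W RR=W
cmd 5: advance +8 → t=55, phase=(9,11,1,1) → FL=W FR=W RL=S RR=S
cmd 6: advance +4 → t=59, phase=(13,15,5,5) → FL=W FR=W RL=W RR=W

after cmd 1 (t=22): FL=W FR=W RL=S RR=S
after cmd 2 (t=35): FL=W FR=W RL=W RR=W
after cmd 3 (t=41): FL=W FR=W RL=S RR=S
after cmd 4 (t=47): FL=S FR=S RL=W RR=W
after cmd 5 (t=55): FL=W FR=W RL=S RR=S
after cmd 6 (t=59): FL=W FR=W RL=W RR=W


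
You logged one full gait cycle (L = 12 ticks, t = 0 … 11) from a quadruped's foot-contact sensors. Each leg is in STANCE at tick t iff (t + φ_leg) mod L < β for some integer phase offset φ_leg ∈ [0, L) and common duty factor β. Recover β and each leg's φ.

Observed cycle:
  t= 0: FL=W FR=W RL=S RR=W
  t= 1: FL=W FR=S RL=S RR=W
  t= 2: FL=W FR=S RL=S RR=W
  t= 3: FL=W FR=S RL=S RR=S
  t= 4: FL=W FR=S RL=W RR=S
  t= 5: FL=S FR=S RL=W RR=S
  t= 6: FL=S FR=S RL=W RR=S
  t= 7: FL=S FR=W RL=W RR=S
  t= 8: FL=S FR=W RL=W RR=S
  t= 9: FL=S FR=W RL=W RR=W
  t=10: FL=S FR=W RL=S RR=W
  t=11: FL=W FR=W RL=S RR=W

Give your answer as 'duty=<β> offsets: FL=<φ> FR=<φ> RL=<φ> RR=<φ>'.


duty β = stance ticks per leg = 6
FL: stance ticks = 6; W→S at t=5 → φ=7
FR: stance ticks = 6; W→S at t=1 → φ=11
RL: stance ticks = 6; W→S at t=10 → φ=2
RR: stance ticks = 6; W→S at t=3 → φ=9

duty=6 offsets: FL=7 FR=11 RL=2 RR=9


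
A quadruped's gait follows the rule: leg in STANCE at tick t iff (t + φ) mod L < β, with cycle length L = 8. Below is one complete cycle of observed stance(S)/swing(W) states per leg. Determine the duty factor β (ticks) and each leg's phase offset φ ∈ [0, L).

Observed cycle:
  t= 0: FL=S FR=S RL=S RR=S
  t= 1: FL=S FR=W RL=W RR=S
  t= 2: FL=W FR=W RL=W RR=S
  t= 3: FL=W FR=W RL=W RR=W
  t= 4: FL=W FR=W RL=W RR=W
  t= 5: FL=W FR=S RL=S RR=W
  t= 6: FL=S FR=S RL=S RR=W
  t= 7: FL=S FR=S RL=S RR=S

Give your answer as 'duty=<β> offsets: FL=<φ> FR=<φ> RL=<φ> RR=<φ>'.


duty=4 offsets: FL=2 FR=3 RL=3 RR=1

duty β = stance ticks per leg = 4
FL: stance ticks = 4; W→S at t=6 → φ=2
FR: stance ticks = 4; W→S at t=5 → φ=3
RL: stance ticks = 4; W→S at t=5 → φ=3
RR: stance ticks = 4; W→S at t=7 → φ=1


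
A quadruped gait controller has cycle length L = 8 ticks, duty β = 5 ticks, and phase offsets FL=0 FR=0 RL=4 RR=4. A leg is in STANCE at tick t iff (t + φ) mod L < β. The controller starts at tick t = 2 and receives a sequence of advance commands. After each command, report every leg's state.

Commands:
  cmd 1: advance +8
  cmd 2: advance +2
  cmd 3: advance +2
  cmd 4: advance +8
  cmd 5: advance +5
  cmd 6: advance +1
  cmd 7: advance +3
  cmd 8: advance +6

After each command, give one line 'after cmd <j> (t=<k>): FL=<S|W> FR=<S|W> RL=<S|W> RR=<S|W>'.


start t=2: FL=S FR=S RL=W RR=W
cmd 1: advance +8 → t=10, phase=(2,2,6,6) → FL=S FR=S RL=W RR=W
cmd 2: advance +2 → t=12, phase=(4,4,0,0) → FL=S FR=S RL=S RR=S
cmd 3: advance +2 → t=14, phase=(6,6,2,2) → FL=W FR=W RL=S RR=S
cmd 4: advance +8 → t=22, phase=(6,6,2,2) → FL=W FR=W RL=S RR=S
cmd 5: advance +5 → t=27, phase=(3,3,7,7) → FL=S FR=S RL=W RR=W
cmd 6: advance +1 → t=28, phase=(4,4,0,0) → FL=S FR=S RL=S RR=S
cmd 7: advance +3 → t=31, phase=(7,7,3,3) → FL=W FR=W RL=S RR=S
cmd 8: advance +6 → t=37, phase=(5,5,1,1) → FL=W FR=W RL=S RR=S

after cmd 1 (t=10): FL=S FR=S RL=W RR=W
after cmd 2 (t=12): FL=S FR=S RL=S RR=S
after cmd 3 (t=14): FL=W FR=W RL=S RR=S
after cmd 4 (t=22): FL=W FR=W RL=S RR=S
after cmd 5 (t=27): FL=S FR=S RL=W RR=W
after cmd 6 (t=28): FL=S FR=S RL=S RR=S
after cmd 7 (t=31): FL=W FR=W RL=S RR=S
after cmd 8 (t=37): FL=W FR=W RL=S RR=S


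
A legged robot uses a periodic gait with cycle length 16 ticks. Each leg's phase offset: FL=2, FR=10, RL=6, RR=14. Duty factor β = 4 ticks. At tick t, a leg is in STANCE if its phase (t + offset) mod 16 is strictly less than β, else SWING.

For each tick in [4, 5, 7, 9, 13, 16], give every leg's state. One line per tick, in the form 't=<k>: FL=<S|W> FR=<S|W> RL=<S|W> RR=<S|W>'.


t=4: phase=(6,14,10,2) vs β=4 → FL=W FR=W RL=W RR=S
t=5: phase=(7,15,11,3) vs β=4 → FL=W FR=W RL=W RR=S
t=7: phase=(9,1,13,5) vs β=4 → FL=W FR=S RL=W RR=W
t=9: phase=(11,3,15,7) vs β=4 → FL=W FR=S RL=W RR=W
t=13: phase=(15,7,3,11) vs β=4 → FL=W FR=W RL=S RR=W
t=16: phase=(2,10,6,14) vs β=4 → FL=S FR=W RL=W RR=W

t=4: FL=W FR=W RL=W RR=S
t=5: FL=W FR=W RL=W RR=S
t=7: FL=W FR=S RL=W RR=W
t=9: FL=W FR=S RL=W RR=W
t=13: FL=W FR=W RL=S RR=W
t=16: FL=S FR=W RL=W RR=W


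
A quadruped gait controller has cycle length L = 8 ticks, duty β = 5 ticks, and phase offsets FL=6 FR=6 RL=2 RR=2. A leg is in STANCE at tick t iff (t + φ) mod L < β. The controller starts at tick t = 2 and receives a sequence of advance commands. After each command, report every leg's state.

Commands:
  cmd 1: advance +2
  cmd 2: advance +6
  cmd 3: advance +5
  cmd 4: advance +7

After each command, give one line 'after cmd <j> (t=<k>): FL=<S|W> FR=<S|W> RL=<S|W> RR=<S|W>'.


start t=2: FL=S FR=S RL=S RR=S
cmd 1: advance +2 → t=4, phase=(2,2,6,6) → FL=S FR=S RL=W RR=W
cmd 2: advance +6 → t=10, phase=(0,0,4,4) → FL=S FR=S RL=S RR=S
cmd 3: advance +5 → t=15, phase=(5,5,1,1) → FL=W FR=W RL=S RR=S
cmd 4: advance +7 → t=22, phase=(4,4,0,0) → FL=S FR=S RL=S RR=S

after cmd 1 (t=4): FL=S FR=S RL=W RR=W
after cmd 2 (t=10): FL=S FR=S RL=S RR=S
after cmd 3 (t=15): FL=W FR=W RL=S RR=S
after cmd 4 (t=22): FL=S FR=S RL=S RR=S


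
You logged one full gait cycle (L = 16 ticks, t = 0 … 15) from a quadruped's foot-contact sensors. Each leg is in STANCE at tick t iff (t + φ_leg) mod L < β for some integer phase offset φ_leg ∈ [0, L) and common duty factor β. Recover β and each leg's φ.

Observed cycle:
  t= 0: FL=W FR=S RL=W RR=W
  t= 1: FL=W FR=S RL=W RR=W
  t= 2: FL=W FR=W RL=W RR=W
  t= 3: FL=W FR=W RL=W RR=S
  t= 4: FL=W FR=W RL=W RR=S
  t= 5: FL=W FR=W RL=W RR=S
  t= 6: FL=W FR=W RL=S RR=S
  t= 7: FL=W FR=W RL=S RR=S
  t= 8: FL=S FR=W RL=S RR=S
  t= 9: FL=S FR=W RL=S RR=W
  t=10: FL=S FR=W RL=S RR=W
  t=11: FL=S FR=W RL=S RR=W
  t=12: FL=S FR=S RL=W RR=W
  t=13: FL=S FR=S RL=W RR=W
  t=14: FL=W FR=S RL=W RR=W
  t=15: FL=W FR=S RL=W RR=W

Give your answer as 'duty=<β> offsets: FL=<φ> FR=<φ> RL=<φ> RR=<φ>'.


duty=6 offsets: FL=8 FR=4 RL=10 RR=13

duty β = stance ticks per leg = 6
FL: stance ticks = 6; W→S at t=8 → φ=8
FR: stance ticks = 6; W→S at t=12 → φ=4
RL: stance ticks = 6; W→S at t=6 → φ=10
RR: stance ticks = 6; W→S at t=3 → φ=13


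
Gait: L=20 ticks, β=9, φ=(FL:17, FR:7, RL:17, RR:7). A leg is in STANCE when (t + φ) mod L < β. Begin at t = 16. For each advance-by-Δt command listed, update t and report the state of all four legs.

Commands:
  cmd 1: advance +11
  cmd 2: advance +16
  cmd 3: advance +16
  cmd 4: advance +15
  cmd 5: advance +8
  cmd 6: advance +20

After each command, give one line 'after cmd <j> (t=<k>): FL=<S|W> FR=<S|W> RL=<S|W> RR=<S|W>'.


after cmd 1 (t=27): FL=S FR=W RL=S RR=W
after cmd 2 (t=43): FL=S FR=W RL=S RR=W
after cmd 3 (t=59): FL=W FR=S RL=W RR=S
after cmd 4 (t=74): FL=W FR=S RL=W RR=S
after cmd 5 (t=82): FL=W FR=W RL=W RR=W
after cmd 6 (t=102): FL=W FR=W RL=W RR=W

start t=16: FL=W FR=S RL=W RR=S
cmd 1: advance +11 → t=27, phase=(4,14,4,14) → FL=S FR=W RL=S RR=W
cmd 2: advance +16 → t=43, phase=(0,10,0,10) → FL=S FR=W RL=S RR=W
cmd 3: advance +16 → t=59, phase=(16,6,16,6) → FL=W FR=S RL=W RR=S
cmd 4: advance +15 → t=74, phase=(11,1,11,1) → FL=W FR=S RL=W RR=S
cmd 5: advance +8 → t=82, phase=(19,9,19,9) → FL=W FR=W RL=W RR=W
cmd 6: advance +20 → t=102, phase=(19,9,19,9) → FL=W FR=W RL=W RR=W


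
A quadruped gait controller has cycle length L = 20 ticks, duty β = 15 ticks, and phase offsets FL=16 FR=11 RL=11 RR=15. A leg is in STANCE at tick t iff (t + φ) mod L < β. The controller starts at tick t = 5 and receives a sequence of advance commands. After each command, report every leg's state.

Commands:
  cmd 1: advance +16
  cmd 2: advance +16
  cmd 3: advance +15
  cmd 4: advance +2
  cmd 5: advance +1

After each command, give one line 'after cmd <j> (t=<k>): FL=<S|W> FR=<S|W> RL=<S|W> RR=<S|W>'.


after cmd 1 (t=21): FL=W FR=S RL=S RR=W
after cmd 2 (t=37): FL=S FR=S RL=S RR=S
after cmd 3 (t=52): FL=S FR=S RL=S RR=S
after cmd 4 (t=54): FL=S FR=S RL=S RR=S
after cmd 5 (t=55): FL=S FR=S RL=S RR=S

start t=5: FL=S FR=W RL=W RR=S
cmd 1: advance +16 → t=21, phase=(17,12,12,16) → FL=W FR=S RL=S RR=W
cmd 2: advance +16 → t=37, phase=(13,8,8,12) → FL=S FR=S RL=S RR=S
cmd 3: advance +15 → t=52, phase=(8,3,3,7) → FL=S FR=S RL=S RR=S
cmd 4: advance +2 → t=54, phase=(10,5,5,9) → FL=S FR=S RL=S RR=S
cmd 5: advance +1 → t=55, phase=(11,6,6,10) → FL=S FR=S RL=S RR=S


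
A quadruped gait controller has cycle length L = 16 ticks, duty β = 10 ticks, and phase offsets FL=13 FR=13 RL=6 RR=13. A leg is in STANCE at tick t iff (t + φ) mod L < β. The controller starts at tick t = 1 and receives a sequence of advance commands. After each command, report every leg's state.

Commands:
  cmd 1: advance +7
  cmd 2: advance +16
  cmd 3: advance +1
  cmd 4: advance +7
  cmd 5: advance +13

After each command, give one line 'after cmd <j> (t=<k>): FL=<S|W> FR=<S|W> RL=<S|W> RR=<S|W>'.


start t=1: FL=W FR=W RL=S RR=W
cmd 1: advance +7 → t=8, phase=(5,5,14,5) → FL=S FR=S RL=W RR=S
cmd 2: advance +16 → t=24, phase=(5,5,14,5) → FL=S FR=S RL=W RR=S
cmd 3: advance +1 → t=25, phase=(6,6,15,6) → FL=S FR=S RL=W RR=S
cmd 4: advance +7 → t=32, phase=(13,13,6,13) → FL=W FR=W RL=S RR=W
cmd 5: advance +13 → t=45, phase=(10,10,3,10) → FL=W FR=W RL=S RR=W

after cmd 1 (t=8): FL=S FR=S RL=W RR=S
after cmd 2 (t=24): FL=S FR=S RL=W RR=S
after cmd 3 (t=25): FL=S FR=S RL=W RR=S
after cmd 4 (t=32): FL=W FR=W RL=S RR=W
after cmd 5 (t=45): FL=W FR=W RL=S RR=W


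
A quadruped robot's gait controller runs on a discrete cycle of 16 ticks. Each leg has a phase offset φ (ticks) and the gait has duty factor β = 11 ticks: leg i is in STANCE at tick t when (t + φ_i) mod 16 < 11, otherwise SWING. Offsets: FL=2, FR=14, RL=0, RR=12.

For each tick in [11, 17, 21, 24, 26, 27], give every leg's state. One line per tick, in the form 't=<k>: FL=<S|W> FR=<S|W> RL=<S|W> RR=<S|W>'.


t=11: FL=W FR=S RL=W RR=S
t=17: FL=S FR=W RL=S RR=W
t=21: FL=S FR=S RL=S RR=S
t=24: FL=S FR=S RL=S RR=S
t=26: FL=W FR=S RL=S RR=S
t=27: FL=W FR=S RL=W RR=S

t=11: phase=(13,9,11,7) vs β=11 → FL=W FR=S RL=W RR=S
t=17: phase=(3,15,1,13) vs β=11 → FL=S FR=W RL=S RR=W
t=21: phase=(7,3,5,1) vs β=11 → FL=S FR=S RL=S RR=S
t=24: phase=(10,6,8,4) vs β=11 → FL=S FR=S RL=S RR=S
t=26: phase=(12,8,10,6) vs β=11 → FL=W FR=S RL=S RR=S
t=27: phase=(13,9,11,7) vs β=11 → FL=W FR=S RL=W RR=S


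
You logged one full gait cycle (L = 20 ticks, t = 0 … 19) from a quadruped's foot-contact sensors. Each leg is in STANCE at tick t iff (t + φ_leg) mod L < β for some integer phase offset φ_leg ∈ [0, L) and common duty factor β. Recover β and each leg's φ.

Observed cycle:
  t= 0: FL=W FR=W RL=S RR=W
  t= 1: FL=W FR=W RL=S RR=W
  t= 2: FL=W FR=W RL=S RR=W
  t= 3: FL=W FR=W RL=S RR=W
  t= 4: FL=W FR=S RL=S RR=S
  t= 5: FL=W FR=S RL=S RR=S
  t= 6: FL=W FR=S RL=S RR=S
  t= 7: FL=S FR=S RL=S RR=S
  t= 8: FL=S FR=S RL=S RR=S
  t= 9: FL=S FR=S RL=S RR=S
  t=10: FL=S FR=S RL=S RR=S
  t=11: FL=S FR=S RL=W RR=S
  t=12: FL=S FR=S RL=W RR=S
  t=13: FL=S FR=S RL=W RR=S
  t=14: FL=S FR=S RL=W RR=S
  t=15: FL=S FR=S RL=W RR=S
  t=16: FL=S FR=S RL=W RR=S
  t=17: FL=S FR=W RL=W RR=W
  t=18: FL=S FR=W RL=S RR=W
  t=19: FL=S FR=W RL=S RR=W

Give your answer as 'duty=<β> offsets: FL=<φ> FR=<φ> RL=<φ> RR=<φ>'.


duty β = stance ticks per leg = 13
FL: stance ticks = 13; W→S at t=7 → φ=13
FR: stance ticks = 13; W→S at t=4 → φ=16
RL: stance ticks = 13; W→S at t=18 → φ=2
RR: stance ticks = 13; W→S at t=4 → φ=16

duty=13 offsets: FL=13 FR=16 RL=2 RR=16


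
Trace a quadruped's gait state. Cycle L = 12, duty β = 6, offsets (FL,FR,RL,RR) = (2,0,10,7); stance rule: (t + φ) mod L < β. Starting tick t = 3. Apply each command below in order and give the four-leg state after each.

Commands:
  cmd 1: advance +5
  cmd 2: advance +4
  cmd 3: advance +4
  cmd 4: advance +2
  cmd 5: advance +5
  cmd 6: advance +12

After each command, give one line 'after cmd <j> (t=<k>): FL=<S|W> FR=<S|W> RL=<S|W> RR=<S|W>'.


after cmd 1 (t=8): FL=W FR=W RL=W RR=S
after cmd 2 (t=12): FL=S FR=S RL=W RR=W
after cmd 3 (t=16): FL=W FR=S RL=S RR=W
after cmd 4 (t=18): FL=W FR=W RL=S RR=S
after cmd 5 (t=23): FL=S FR=W RL=W RR=W
after cmd 6 (t=35): FL=S FR=W RL=W RR=W

start t=3: FL=S FR=S RL=S RR=W
cmd 1: advance +5 → t=8, phase=(10,8,6,3) → FL=W FR=W RL=W RR=S
cmd 2: advance +4 → t=12, phase=(2,0,10,7) → FL=S FR=S RL=W RR=W
cmd 3: advance +4 → t=16, phase=(6,4,2,11) → FL=W FR=S RL=S RR=W
cmd 4: advance +2 → t=18, phase=(8,6,4,1) → FL=W FR=W RL=S RR=S
cmd 5: advance +5 → t=23, phase=(1,11,9,6) → FL=S FR=W RL=W RR=W
cmd 6: advance +12 → t=35, phase=(1,11,9,6) → FL=S FR=W RL=W RR=W


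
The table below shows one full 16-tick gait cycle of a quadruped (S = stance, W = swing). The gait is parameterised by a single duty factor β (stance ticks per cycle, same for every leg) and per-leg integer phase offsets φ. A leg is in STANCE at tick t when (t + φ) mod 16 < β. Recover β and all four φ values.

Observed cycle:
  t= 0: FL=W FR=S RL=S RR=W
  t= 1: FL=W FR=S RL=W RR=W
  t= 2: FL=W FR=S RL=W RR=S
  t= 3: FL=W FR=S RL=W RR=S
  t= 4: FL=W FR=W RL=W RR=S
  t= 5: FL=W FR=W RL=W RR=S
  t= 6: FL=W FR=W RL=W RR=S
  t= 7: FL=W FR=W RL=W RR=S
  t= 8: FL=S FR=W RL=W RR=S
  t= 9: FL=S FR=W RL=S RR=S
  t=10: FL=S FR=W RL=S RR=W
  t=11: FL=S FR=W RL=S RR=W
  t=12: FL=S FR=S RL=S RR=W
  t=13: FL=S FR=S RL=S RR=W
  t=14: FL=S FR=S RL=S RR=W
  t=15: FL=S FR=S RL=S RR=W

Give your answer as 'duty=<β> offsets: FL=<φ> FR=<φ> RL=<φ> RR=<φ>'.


duty=8 offsets: FL=8 FR=4 RL=7 RR=14

duty β = stance ticks per leg = 8
FL: stance ticks = 8; W→S at t=8 → φ=8
FR: stance ticks = 8; W→S at t=12 → φ=4
RL: stance ticks = 8; W→S at t=9 → φ=7
RR: stance ticks = 8; W→S at t=2 → φ=14


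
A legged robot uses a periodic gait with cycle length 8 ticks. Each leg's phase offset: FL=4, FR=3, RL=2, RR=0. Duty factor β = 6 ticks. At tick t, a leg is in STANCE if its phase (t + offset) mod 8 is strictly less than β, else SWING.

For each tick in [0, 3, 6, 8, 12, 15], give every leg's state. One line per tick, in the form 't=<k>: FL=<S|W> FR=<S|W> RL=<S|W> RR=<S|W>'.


t=0: FL=S FR=S RL=S RR=S
t=3: FL=W FR=W RL=S RR=S
t=6: FL=S FR=S RL=S RR=W
t=8: FL=S FR=S RL=S RR=S
t=12: FL=S FR=W RL=W RR=S
t=15: FL=S FR=S RL=S RR=W

t=0: phase=(4,3,2,0) vs β=6 → FL=S FR=S RL=S RR=S
t=3: phase=(7,6,5,3) vs β=6 → FL=W FR=W RL=S RR=S
t=6: phase=(2,1,0,6) vs β=6 → FL=S FR=S RL=S RR=W
t=8: phase=(4,3,2,0) vs β=6 → FL=S FR=S RL=S RR=S
t=12: phase=(0,7,6,4) vs β=6 → FL=S FR=W RL=W RR=S
t=15: phase=(3,2,1,7) vs β=6 → FL=S FR=S RL=S RR=W


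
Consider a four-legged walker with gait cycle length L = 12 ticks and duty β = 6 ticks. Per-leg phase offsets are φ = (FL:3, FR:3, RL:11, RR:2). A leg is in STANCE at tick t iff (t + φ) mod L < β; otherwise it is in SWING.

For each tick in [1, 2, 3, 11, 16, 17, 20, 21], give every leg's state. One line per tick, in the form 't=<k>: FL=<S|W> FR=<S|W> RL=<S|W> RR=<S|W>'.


t=1: phase=(4,4,0,3) vs β=6 → FL=S FR=S RL=S RR=S
t=2: phase=(5,5,1,4) vs β=6 → FL=S FR=S RL=S RR=S
t=3: phase=(6,6,2,5) vs β=6 → FL=W FR=W RL=S RR=S
t=11: phase=(2,2,10,1) vs β=6 → FL=S FR=S RL=W RR=S
t=16: phase=(7,7,3,6) vs β=6 → FL=W FR=W RL=S RR=W
t=17: phase=(8,8,4,7) vs β=6 → FL=W FR=W RL=S RR=W
t=20: phase=(11,11,7,10) vs β=6 → FL=W FR=W RL=W RR=W
t=21: phase=(0,0,8,11) vs β=6 → FL=S FR=S RL=W RR=W

t=1: FL=S FR=S RL=S RR=S
t=2: FL=S FR=S RL=S RR=S
t=3: FL=W FR=W RL=S RR=S
t=11: FL=S FR=S RL=W RR=S
t=16: FL=W FR=W RL=S RR=W
t=17: FL=W FR=W RL=S RR=W
t=20: FL=W FR=W RL=W RR=W
t=21: FL=S FR=S RL=W RR=W


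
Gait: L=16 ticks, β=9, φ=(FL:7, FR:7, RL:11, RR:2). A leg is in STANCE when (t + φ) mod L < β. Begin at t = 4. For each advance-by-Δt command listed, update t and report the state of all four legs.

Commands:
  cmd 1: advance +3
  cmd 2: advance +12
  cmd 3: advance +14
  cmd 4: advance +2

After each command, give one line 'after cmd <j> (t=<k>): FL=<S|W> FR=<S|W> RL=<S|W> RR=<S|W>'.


start t=4: FL=W FR=W RL=W RR=S
cmd 1: advance +3 → t=7, phase=(14,14,2,9) → FL=W FR=W RL=S RR=W
cmd 2: advance +12 → t=19, phase=(10,10,14,5) → FL=W FR=W RL=W RR=S
cmd 3: advance +14 → t=33, phase=(8,8,12,3) → FL=S FR=S RL=W RR=S
cmd 4: advance +2 → t=35, phase=(10,10,14,5) → FL=W FR=W RL=W RR=S

after cmd 1 (t=7): FL=W FR=W RL=S RR=W
after cmd 2 (t=19): FL=W FR=W RL=W RR=S
after cmd 3 (t=33): FL=S FR=S RL=W RR=S
after cmd 4 (t=35): FL=W FR=W RL=W RR=S


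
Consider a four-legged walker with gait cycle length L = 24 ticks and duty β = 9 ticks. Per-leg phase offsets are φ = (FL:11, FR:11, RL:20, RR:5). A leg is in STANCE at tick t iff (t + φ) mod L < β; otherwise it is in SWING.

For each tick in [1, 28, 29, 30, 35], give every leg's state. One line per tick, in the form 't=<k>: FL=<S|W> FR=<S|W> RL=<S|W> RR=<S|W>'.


t=1: phase=(12,12,21,6) vs β=9 → FL=W FR=W RL=W RR=S
t=28: phase=(15,15,0,9) vs β=9 → FL=W FR=W RL=S RR=W
t=29: phase=(16,16,1,10) vs β=9 → FL=W FR=W RL=S RR=W
t=30: phase=(17,17,2,11) vs β=9 → FL=W FR=W RL=S RR=W
t=35: phase=(22,22,7,16) vs β=9 → FL=W FR=W RL=S RR=W

t=1: FL=W FR=W RL=W RR=S
t=28: FL=W FR=W RL=S RR=W
t=29: FL=W FR=W RL=S RR=W
t=30: FL=W FR=W RL=S RR=W
t=35: FL=W FR=W RL=S RR=W


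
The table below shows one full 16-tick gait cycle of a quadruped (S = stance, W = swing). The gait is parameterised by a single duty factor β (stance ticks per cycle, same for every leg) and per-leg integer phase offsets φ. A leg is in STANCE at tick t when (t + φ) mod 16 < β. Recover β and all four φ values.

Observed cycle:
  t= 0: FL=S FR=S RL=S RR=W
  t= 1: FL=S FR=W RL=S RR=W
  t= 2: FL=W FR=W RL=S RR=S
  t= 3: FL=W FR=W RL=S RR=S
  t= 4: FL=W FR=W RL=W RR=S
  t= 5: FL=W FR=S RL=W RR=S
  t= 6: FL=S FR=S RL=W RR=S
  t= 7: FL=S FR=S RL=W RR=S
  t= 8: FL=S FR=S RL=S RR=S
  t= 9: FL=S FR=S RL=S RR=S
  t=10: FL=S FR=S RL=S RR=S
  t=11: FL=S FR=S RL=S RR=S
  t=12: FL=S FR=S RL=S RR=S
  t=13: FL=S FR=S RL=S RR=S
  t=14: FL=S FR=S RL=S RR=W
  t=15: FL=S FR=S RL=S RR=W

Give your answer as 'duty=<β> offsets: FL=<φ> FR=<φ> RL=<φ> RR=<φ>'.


duty=12 offsets: FL=10 FR=11 RL=8 RR=14

duty β = stance ticks per leg = 12
FL: stance ticks = 12; W→S at t=6 → φ=10
FR: stance ticks = 12; W→S at t=5 → φ=11
RL: stance ticks = 12; W→S at t=8 → φ=8
RR: stance ticks = 12; W→S at t=2 → φ=14


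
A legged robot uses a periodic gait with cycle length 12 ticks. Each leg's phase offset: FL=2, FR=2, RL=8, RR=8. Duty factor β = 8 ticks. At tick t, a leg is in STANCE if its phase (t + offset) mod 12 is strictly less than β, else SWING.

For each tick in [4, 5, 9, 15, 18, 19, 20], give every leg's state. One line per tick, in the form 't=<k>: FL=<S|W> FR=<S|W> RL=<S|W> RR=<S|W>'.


t=4: FL=S FR=S RL=S RR=S
t=5: FL=S FR=S RL=S RR=S
t=9: FL=W FR=W RL=S RR=S
t=15: FL=S FR=S RL=W RR=W
t=18: FL=W FR=W RL=S RR=S
t=19: FL=W FR=W RL=S RR=S
t=20: FL=W FR=W RL=S RR=S

t=4: phase=(6,6,0,0) vs β=8 → FL=S FR=S RL=S RR=S
t=5: phase=(7,7,1,1) vs β=8 → FL=S FR=S RL=S RR=S
t=9: phase=(11,11,5,5) vs β=8 → FL=W FR=W RL=S RR=S
t=15: phase=(5,5,11,11) vs β=8 → FL=S FR=S RL=W RR=W
t=18: phase=(8,8,2,2) vs β=8 → FL=W FR=W RL=S RR=S
t=19: phase=(9,9,3,3) vs β=8 → FL=W FR=W RL=S RR=S
t=20: phase=(10,10,4,4) vs β=8 → FL=W FR=W RL=S RR=S


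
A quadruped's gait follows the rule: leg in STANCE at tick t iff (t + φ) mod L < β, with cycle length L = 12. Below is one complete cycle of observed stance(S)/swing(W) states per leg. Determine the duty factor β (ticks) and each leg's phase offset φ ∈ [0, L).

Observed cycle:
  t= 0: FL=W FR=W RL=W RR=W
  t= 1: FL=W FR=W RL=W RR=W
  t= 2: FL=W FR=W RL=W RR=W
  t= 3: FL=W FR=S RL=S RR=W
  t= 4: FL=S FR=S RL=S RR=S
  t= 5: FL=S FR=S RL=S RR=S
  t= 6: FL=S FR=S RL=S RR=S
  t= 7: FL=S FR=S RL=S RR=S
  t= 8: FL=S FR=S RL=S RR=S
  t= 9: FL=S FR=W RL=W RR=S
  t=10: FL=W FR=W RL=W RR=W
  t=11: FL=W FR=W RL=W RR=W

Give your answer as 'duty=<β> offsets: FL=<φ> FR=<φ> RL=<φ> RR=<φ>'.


duty=6 offsets: FL=8 FR=9 RL=9 RR=8

duty β = stance ticks per leg = 6
FL: stance ticks = 6; W→S at t=4 → φ=8
FR: stance ticks = 6; W→S at t=3 → φ=9
RL: stance ticks = 6; W→S at t=3 → φ=9
RR: stance ticks = 6; W→S at t=4 → φ=8


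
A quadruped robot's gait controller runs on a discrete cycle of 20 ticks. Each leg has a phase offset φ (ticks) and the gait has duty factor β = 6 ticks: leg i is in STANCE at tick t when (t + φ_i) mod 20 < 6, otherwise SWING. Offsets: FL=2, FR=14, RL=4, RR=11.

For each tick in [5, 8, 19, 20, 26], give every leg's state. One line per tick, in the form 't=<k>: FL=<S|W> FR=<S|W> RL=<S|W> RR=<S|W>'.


t=5: FL=W FR=W RL=W RR=W
t=8: FL=W FR=S RL=W RR=W
t=19: FL=S FR=W RL=S RR=W
t=20: FL=S FR=W RL=S RR=W
t=26: FL=W FR=S RL=W RR=W

t=5: phase=(7,19,9,16) vs β=6 → FL=W FR=W RL=W RR=W
t=8: phase=(10,2,12,19) vs β=6 → FL=W FR=S RL=W RR=W
t=19: phase=(1,13,3,10) vs β=6 → FL=S FR=W RL=S RR=W
t=20: phase=(2,14,4,11) vs β=6 → FL=S FR=W RL=S RR=W
t=26: phase=(8,0,10,17) vs β=6 → FL=W FR=S RL=W RR=W


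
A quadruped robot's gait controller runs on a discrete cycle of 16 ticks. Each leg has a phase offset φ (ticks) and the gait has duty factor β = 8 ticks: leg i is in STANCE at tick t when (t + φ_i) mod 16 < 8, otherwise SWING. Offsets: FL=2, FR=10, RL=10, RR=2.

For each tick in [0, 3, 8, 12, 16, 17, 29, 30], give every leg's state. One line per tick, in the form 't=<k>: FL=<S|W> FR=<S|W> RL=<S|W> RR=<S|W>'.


t=0: phase=(2,10,10,2) vs β=8 → FL=S FR=W RL=W RR=S
t=3: phase=(5,13,13,5) vs β=8 → FL=S FR=W RL=W RR=S
t=8: phase=(10,2,2,10) vs β=8 → FL=W FR=S RL=S RR=W
t=12: phase=(14,6,6,14) vs β=8 → FL=W FR=S RL=S RR=W
t=16: phase=(2,10,10,2) vs β=8 → FL=S FR=W RL=W RR=S
t=17: phase=(3,11,11,3) vs β=8 → FL=S FR=W RL=W RR=S
t=29: phase=(15,7,7,15) vs β=8 → FL=W FR=S RL=S RR=W
t=30: phase=(0,8,8,0) vs β=8 → FL=S FR=W RL=W RR=S

t=0: FL=S FR=W RL=W RR=S
t=3: FL=S FR=W RL=W RR=S
t=8: FL=W FR=S RL=S RR=W
t=12: FL=W FR=S RL=S RR=W
t=16: FL=S FR=W RL=W RR=S
t=17: FL=S FR=W RL=W RR=S
t=29: FL=W FR=S RL=S RR=W
t=30: FL=S FR=W RL=W RR=S


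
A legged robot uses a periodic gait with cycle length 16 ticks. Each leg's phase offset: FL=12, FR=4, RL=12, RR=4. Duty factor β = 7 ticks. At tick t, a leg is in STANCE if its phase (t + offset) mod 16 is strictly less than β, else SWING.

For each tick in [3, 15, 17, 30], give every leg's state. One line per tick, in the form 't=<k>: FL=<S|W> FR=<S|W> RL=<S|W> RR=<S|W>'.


t=3: FL=W FR=W RL=W RR=W
t=15: FL=W FR=S RL=W RR=S
t=17: FL=W FR=S RL=W RR=S
t=30: FL=W FR=S RL=W RR=S

t=3: phase=(15,7,15,7) vs β=7 → FL=W FR=W RL=W RR=W
t=15: phase=(11,3,11,3) vs β=7 → FL=W FR=S RL=W RR=S
t=17: phase=(13,5,13,5) vs β=7 → FL=W FR=S RL=W RR=S
t=30: phase=(10,2,10,2) vs β=7 → FL=W FR=S RL=W RR=S


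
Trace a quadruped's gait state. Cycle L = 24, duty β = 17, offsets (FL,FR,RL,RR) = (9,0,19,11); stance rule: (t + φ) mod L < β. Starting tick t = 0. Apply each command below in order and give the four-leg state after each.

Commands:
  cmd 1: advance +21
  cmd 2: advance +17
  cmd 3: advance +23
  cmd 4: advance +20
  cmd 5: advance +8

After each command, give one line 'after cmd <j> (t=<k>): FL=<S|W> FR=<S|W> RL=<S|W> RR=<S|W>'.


start t=0: FL=S FR=S RL=W RR=S
cmd 1: advance +21 → t=21, phase=(6,21,16,8) → FL=S FR=W RL=S RR=S
cmd 2: advance +17 → t=38, phase=(23,14,9,1) → FL=W FR=S RL=S RR=S
cmd 3: advance +23 → t=61, phase=(22,13,8,0) → FL=W FR=S RL=S RR=S
cmd 4: advance +20 → t=81, phase=(18,9,4,20) → FL=W FR=S RL=S RR=W
cmd 5: advance +8 → t=89, phase=(2,17,12,4) → FL=S FR=W RL=S RR=S

after cmd 1 (t=21): FL=S FR=W RL=S RR=S
after cmd 2 (t=38): FL=W FR=S RL=S RR=S
after cmd 3 (t=61): FL=W FR=S RL=S RR=S
after cmd 4 (t=81): FL=W FR=S RL=S RR=W
after cmd 5 (t=89): FL=S FR=W RL=S RR=S


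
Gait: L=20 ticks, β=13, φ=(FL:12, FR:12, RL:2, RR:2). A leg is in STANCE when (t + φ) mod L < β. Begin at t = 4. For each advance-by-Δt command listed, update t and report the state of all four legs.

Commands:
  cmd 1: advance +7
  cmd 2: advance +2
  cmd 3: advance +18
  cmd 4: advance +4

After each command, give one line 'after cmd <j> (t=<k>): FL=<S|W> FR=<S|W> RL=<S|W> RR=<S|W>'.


after cmd 1 (t=11): FL=S FR=S RL=W RR=W
after cmd 2 (t=13): FL=S FR=S RL=W RR=W
after cmd 3 (t=31): FL=S FR=S RL=W RR=W
after cmd 4 (t=35): FL=S FR=S RL=W RR=W

start t=4: FL=W FR=W RL=S RR=S
cmd 1: advance +7 → t=11, phase=(3,3,13,13) → FL=S FR=S RL=W RR=W
cmd 2: advance +2 → t=13, phase=(5,5,15,15) → FL=S FR=S RL=W RR=W
cmd 3: advance +18 → t=31, phase=(3,3,13,13) → FL=S FR=S RL=W RR=W
cmd 4: advance +4 → t=35, phase=(7,7,17,17) → FL=S FR=S RL=W RR=W


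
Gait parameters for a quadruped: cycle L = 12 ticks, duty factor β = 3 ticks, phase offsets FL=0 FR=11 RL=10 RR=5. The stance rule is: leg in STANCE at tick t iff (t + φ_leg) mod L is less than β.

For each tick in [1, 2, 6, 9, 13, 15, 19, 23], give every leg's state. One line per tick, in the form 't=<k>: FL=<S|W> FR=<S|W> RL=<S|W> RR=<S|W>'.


t=1: phase=(1,0,11,6) vs β=3 → FL=S FR=S RL=W RR=W
t=2: phase=(2,1,0,7) vs β=3 → FL=S FR=S RL=S RR=W
t=6: phase=(6,5,4,11) vs β=3 → FL=W FR=W RL=W RR=W
t=9: phase=(9,8,7,2) vs β=3 → FL=W FR=W RL=W RR=S
t=13: phase=(1,0,11,6) vs β=3 → FL=S FR=S RL=W RR=W
t=15: phase=(3,2,1,8) vs β=3 → FL=W FR=S RL=S RR=W
t=19: phase=(7,6,5,0) vs β=3 → FL=W FR=W RL=W RR=S
t=23: phase=(11,10,9,4) vs β=3 → FL=W FR=W RL=W RR=W

t=1: FL=S FR=S RL=W RR=W
t=2: FL=S FR=S RL=S RR=W
t=6: FL=W FR=W RL=W RR=W
t=9: FL=W FR=W RL=W RR=S
t=13: FL=S FR=S RL=W RR=W
t=15: FL=W FR=S RL=S RR=W
t=19: FL=W FR=W RL=W RR=S
t=23: FL=W FR=W RL=W RR=W


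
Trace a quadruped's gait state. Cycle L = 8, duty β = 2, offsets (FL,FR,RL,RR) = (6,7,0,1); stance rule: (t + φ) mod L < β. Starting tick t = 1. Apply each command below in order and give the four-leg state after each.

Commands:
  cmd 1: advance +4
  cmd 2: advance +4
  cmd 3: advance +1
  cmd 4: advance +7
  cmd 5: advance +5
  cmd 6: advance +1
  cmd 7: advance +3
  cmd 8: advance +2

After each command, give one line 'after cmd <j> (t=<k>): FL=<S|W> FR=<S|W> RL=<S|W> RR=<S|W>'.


start t=1: FL=W FR=S RL=S RR=W
cmd 1: advance +4 → t=5, phase=(3,4,5,6) → FL=W FR=W RL=W RR=W
cmd 2: advance +4 → t=9, phase=(7,0,1,2) → FL=W FR=S RL=S RR=W
cmd 3: advance +1 → t=10, phase=(0,1,2,3) → FL=S FR=S RL=W RR=W
cmd 4: advance +7 → t=17, phase=(7,0,1,2) → FL=W FR=S RL=S RR=W
cmd 5: advance +5 → t=22, phase=(4,5,6,7) → FL=W FR=W RL=W RR=W
cmd 6: advance +1 → t=23, phase=(5,6,7,0) → FL=W FR=W RL=W RR=S
cmd 7: advance +3 → t=26, phase=(0,1,2,3) → FL=S FR=S RL=W RR=W
cmd 8: advance +2 → t=28, phase=(2,3,4,5) → FL=W FR=W RL=W RR=W

after cmd 1 (t=5): FL=W FR=W RL=W RR=W
after cmd 2 (t=9): FL=W FR=S RL=S RR=W
after cmd 3 (t=10): FL=S FR=S RL=W RR=W
after cmd 4 (t=17): FL=W FR=S RL=S RR=W
after cmd 5 (t=22): FL=W FR=W RL=W RR=W
after cmd 6 (t=23): FL=W FR=W RL=W RR=S
after cmd 7 (t=26): FL=S FR=S RL=W RR=W
after cmd 8 (t=28): FL=W FR=W RL=W RR=W


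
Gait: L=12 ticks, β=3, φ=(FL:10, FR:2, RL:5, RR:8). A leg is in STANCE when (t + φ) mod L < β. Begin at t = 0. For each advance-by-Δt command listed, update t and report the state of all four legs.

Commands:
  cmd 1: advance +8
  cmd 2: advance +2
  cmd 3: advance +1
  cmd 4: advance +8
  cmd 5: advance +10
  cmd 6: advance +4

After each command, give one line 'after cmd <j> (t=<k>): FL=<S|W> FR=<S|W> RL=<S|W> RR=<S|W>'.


after cmd 1 (t=8): FL=W FR=W RL=S RR=W
after cmd 2 (t=10): FL=W FR=S RL=W RR=W
after cmd 3 (t=11): FL=W FR=S RL=W RR=W
after cmd 4 (t=19): FL=W FR=W RL=S RR=W
after cmd 5 (t=29): FL=W FR=W RL=W RR=S
after cmd 6 (t=33): FL=W FR=W RL=S RR=W

start t=0: FL=W FR=S RL=W RR=W
cmd 1: advance +8 → t=8, phase=(6,10,1,4) → FL=W FR=W RL=S RR=W
cmd 2: advance +2 → t=10, phase=(8,0,3,6) → FL=W FR=S RL=W RR=W
cmd 3: advance +1 → t=11, phase=(9,1,4,7) → FL=W FR=S RL=W RR=W
cmd 4: advance +8 → t=19, phase=(5,9,0,3) → FL=W FR=W RL=S RR=W
cmd 5: advance +10 → t=29, phase=(3,7,10,1) → FL=W FR=W RL=W RR=S
cmd 6: advance +4 → t=33, phase=(7,11,2,5) → FL=W FR=W RL=S RR=W


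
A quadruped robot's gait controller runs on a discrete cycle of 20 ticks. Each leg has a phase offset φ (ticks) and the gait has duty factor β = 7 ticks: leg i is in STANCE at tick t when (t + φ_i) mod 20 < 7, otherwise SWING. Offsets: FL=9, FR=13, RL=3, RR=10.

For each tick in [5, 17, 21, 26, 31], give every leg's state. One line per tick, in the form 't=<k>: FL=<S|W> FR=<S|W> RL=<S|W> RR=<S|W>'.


t=5: FL=W FR=W RL=W RR=W
t=17: FL=S FR=W RL=S RR=W
t=21: FL=W FR=W RL=S RR=W
t=26: FL=W FR=W RL=W RR=W
t=31: FL=S FR=S RL=W RR=S

t=5: phase=(14,18,8,15) vs β=7 → FL=W FR=W RL=W RR=W
t=17: phase=(6,10,0,7) vs β=7 → FL=S FR=W RL=S RR=W
t=21: phase=(10,14,4,11) vs β=7 → FL=W FR=W RL=S RR=W
t=26: phase=(15,19,9,16) vs β=7 → FL=W FR=W RL=W RR=W
t=31: phase=(0,4,14,1) vs β=7 → FL=S FR=S RL=W RR=S


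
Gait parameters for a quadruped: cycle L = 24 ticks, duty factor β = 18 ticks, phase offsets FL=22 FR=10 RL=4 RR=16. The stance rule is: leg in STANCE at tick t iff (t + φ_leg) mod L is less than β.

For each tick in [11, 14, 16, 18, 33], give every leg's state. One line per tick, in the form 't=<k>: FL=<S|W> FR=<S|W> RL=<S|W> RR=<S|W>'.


t=11: FL=S FR=W RL=S RR=S
t=14: FL=S FR=S RL=W RR=S
t=16: FL=S FR=S RL=W RR=S
t=18: FL=S FR=S RL=W RR=S
t=33: FL=S FR=W RL=S RR=S

t=11: phase=(9,21,15,3) vs β=18 → FL=S FR=W RL=S RR=S
t=14: phase=(12,0,18,6) vs β=18 → FL=S FR=S RL=W RR=S
t=16: phase=(14,2,20,8) vs β=18 → FL=S FR=S RL=W RR=S
t=18: phase=(16,4,22,10) vs β=18 → FL=S FR=S RL=W RR=S
t=33: phase=(7,19,13,1) vs β=18 → FL=S FR=W RL=S RR=S


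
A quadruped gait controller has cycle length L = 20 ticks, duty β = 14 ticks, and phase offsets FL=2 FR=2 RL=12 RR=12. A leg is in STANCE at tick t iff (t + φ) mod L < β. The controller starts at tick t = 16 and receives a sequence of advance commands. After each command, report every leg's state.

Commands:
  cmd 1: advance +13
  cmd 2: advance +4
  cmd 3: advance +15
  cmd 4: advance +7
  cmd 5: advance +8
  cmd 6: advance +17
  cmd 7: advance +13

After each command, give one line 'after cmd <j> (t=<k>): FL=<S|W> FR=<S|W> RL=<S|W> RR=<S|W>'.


start t=16: FL=W FR=W RL=S RR=S
cmd 1: advance +13 → t=29, phase=(11,11,1,1) → FL=S FR=S RL=S RR=S
cmd 2: advance +4 → t=33, phase=(15,15,5,5) → FL=W FR=W RL=S RR=S
cmd 3: advance +15 → t=48, phase=(10,10,0,0) → FL=S FR=S RL=S RR=S
cmd 4: advance +7 → t=55, phase=(17,17,7,7) → FL=W FR=W RL=S RR=S
cmd 5: advance +8 → t=63, phase=(5,5,15,15) → FL=S FR=S RL=W RR=W
cmd 6: advance +17 → t=80, phase=(2,2,12,12) → FL=S FR=S RL=S RR=S
cmd 7: advance +13 → t=93, phase=(15,15,5,5) → FL=W FR=W RL=S RR=S

after cmd 1 (t=29): FL=S FR=S RL=S RR=S
after cmd 2 (t=33): FL=W FR=W RL=S RR=S
after cmd 3 (t=48): FL=S FR=S RL=S RR=S
after cmd 4 (t=55): FL=W FR=W RL=S RR=S
after cmd 5 (t=63): FL=S FR=S RL=W RR=W
after cmd 6 (t=80): FL=S FR=S RL=S RR=S
after cmd 7 (t=93): FL=W FR=W RL=S RR=S


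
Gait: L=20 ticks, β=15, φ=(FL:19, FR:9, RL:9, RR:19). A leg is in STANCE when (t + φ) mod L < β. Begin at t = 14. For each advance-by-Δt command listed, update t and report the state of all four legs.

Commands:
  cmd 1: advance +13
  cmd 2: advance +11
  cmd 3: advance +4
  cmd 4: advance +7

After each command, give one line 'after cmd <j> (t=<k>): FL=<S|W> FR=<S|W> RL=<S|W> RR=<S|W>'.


start t=14: FL=S FR=S RL=S RR=S
cmd 1: advance +13 → t=27, phase=(6,16,16,6) → FL=S FR=W RL=W RR=S
cmd 2: advance +11 → t=38, phase=(17,7,7,17) → FL=W FR=S RL=S RR=W
cmd 3: advance +4 → t=42, phase=(1,11,11,1) → FL=S FR=S RL=S RR=S
cmd 4: advance +7 → t=49, phase=(8,18,18,8) → FL=S FR=W RL=W RR=S

after cmd 1 (t=27): FL=S FR=W RL=W RR=S
after cmd 2 (t=38): FL=W FR=S RL=S RR=W
after cmd 3 (t=42): FL=S FR=S RL=S RR=S
after cmd 4 (t=49): FL=S FR=W RL=W RR=S


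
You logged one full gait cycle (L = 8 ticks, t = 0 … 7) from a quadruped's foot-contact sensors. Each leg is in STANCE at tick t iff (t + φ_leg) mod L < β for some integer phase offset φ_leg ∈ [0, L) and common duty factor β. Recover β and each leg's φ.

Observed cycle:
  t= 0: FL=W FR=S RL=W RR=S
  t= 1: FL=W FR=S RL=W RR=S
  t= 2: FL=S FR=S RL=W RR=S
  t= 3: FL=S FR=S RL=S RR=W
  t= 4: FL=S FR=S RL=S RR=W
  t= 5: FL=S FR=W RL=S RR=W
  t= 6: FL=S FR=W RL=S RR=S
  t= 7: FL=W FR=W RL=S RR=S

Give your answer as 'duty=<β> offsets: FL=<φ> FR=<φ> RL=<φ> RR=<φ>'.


duty=5 offsets: FL=6 FR=0 RL=5 RR=2

duty β = stance ticks per leg = 5
FL: stance ticks = 5; W→S at t=2 → φ=6
FR: stance ticks = 5; W→S at t=0 → φ=0
RL: stance ticks = 5; W→S at t=3 → φ=5
RR: stance ticks = 5; W→S at t=6 → φ=2


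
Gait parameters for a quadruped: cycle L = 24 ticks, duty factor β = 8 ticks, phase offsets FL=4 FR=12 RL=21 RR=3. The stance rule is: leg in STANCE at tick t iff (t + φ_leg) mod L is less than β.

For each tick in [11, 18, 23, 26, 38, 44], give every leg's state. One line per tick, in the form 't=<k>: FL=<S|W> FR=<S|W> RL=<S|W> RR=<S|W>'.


t=11: phase=(15,23,8,14) vs β=8 → FL=W FR=W RL=W RR=W
t=18: phase=(22,6,15,21) vs β=8 → FL=W FR=S RL=W RR=W
t=23: phase=(3,11,20,2) vs β=8 → FL=S FR=W RL=W RR=S
t=26: phase=(6,14,23,5) vs β=8 → FL=S FR=W RL=W RR=S
t=38: phase=(18,2,11,17) vs β=8 → FL=W FR=S RL=W RR=W
t=44: phase=(0,8,17,23) vs β=8 → FL=S FR=W RL=W RR=W

t=11: FL=W FR=W RL=W RR=W
t=18: FL=W FR=S RL=W RR=W
t=23: FL=S FR=W RL=W RR=S
t=26: FL=S FR=W RL=W RR=S
t=38: FL=W FR=S RL=W RR=W
t=44: FL=S FR=W RL=W RR=W


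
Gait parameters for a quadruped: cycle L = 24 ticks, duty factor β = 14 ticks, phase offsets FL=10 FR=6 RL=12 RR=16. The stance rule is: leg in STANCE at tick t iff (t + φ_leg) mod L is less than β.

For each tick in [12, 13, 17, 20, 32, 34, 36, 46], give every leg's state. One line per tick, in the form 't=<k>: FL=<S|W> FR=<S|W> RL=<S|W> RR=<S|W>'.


t=12: FL=W FR=W RL=S RR=S
t=13: FL=W FR=W RL=S RR=S
t=17: FL=S FR=W RL=S RR=S
t=20: FL=S FR=S RL=S RR=S
t=32: FL=W FR=W RL=W RR=S
t=34: FL=W FR=W RL=W RR=S
t=36: FL=W FR=W RL=S RR=S
t=46: FL=S FR=S RL=S RR=W

t=12: phase=(22,18,0,4) vs β=14 → FL=W FR=W RL=S RR=S
t=13: phase=(23,19,1,5) vs β=14 → FL=W FR=W RL=S RR=S
t=17: phase=(3,23,5,9) vs β=14 → FL=S FR=W RL=S RR=S
t=20: phase=(6,2,8,12) vs β=14 → FL=S FR=S RL=S RR=S
t=32: phase=(18,14,20,0) vs β=14 → FL=W FR=W RL=W RR=S
t=34: phase=(20,16,22,2) vs β=14 → FL=W FR=W RL=W RR=S
t=36: phase=(22,18,0,4) vs β=14 → FL=W FR=W RL=S RR=S
t=46: phase=(8,4,10,14) vs β=14 → FL=S FR=S RL=S RR=W


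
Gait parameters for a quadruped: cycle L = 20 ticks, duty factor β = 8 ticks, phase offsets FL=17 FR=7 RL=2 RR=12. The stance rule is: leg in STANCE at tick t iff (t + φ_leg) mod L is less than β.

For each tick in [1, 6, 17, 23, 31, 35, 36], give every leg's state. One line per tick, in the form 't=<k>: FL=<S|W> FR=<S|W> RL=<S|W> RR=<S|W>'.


t=1: phase=(18,8,3,13) vs β=8 → FL=W FR=W RL=S RR=W
t=6: phase=(3,13,8,18) vs β=8 → FL=S FR=W RL=W RR=W
t=17: phase=(14,4,19,9) vs β=8 → FL=W FR=S RL=W RR=W
t=23: phase=(0,10,5,15) vs β=8 → FL=S FR=W RL=S RR=W
t=31: phase=(8,18,13,3) vs β=8 → FL=W FR=W RL=W RR=S
t=35: phase=(12,2,17,7) vs β=8 → FL=W FR=S RL=W RR=S
t=36: phase=(13,3,18,8) vs β=8 → FL=W FR=S RL=W RR=W

t=1: FL=W FR=W RL=S RR=W
t=6: FL=S FR=W RL=W RR=W
t=17: FL=W FR=S RL=W RR=W
t=23: FL=S FR=W RL=S RR=W
t=31: FL=W FR=W RL=W RR=S
t=35: FL=W FR=S RL=W RR=S
t=36: FL=W FR=S RL=W RR=W
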